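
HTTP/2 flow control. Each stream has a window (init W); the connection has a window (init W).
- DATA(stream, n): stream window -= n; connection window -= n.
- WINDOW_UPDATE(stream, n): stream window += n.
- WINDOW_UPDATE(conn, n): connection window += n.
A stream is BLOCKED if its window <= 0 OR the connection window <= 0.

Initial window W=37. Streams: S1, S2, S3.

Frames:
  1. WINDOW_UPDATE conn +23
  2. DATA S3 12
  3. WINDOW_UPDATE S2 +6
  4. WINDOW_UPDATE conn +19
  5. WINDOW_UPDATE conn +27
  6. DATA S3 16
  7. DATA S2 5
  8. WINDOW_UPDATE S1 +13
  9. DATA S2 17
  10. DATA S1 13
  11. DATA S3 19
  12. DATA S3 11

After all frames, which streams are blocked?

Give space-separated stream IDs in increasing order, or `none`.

Answer: S3

Derivation:
Op 1: conn=60 S1=37 S2=37 S3=37 blocked=[]
Op 2: conn=48 S1=37 S2=37 S3=25 blocked=[]
Op 3: conn=48 S1=37 S2=43 S3=25 blocked=[]
Op 4: conn=67 S1=37 S2=43 S3=25 blocked=[]
Op 5: conn=94 S1=37 S2=43 S3=25 blocked=[]
Op 6: conn=78 S1=37 S2=43 S3=9 blocked=[]
Op 7: conn=73 S1=37 S2=38 S3=9 blocked=[]
Op 8: conn=73 S1=50 S2=38 S3=9 blocked=[]
Op 9: conn=56 S1=50 S2=21 S3=9 blocked=[]
Op 10: conn=43 S1=37 S2=21 S3=9 blocked=[]
Op 11: conn=24 S1=37 S2=21 S3=-10 blocked=[3]
Op 12: conn=13 S1=37 S2=21 S3=-21 blocked=[3]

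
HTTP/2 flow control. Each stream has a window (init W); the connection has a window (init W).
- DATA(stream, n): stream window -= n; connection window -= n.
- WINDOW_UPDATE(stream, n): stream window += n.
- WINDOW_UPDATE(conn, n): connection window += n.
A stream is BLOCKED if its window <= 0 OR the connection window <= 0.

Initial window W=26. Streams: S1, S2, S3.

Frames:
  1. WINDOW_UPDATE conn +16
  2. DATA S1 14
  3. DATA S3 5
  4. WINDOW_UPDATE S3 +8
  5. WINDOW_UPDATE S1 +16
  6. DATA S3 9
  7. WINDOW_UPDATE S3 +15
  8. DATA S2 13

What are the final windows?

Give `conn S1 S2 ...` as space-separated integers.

Op 1: conn=42 S1=26 S2=26 S3=26 blocked=[]
Op 2: conn=28 S1=12 S2=26 S3=26 blocked=[]
Op 3: conn=23 S1=12 S2=26 S3=21 blocked=[]
Op 4: conn=23 S1=12 S2=26 S3=29 blocked=[]
Op 5: conn=23 S1=28 S2=26 S3=29 blocked=[]
Op 6: conn=14 S1=28 S2=26 S3=20 blocked=[]
Op 7: conn=14 S1=28 S2=26 S3=35 blocked=[]
Op 8: conn=1 S1=28 S2=13 S3=35 blocked=[]

Answer: 1 28 13 35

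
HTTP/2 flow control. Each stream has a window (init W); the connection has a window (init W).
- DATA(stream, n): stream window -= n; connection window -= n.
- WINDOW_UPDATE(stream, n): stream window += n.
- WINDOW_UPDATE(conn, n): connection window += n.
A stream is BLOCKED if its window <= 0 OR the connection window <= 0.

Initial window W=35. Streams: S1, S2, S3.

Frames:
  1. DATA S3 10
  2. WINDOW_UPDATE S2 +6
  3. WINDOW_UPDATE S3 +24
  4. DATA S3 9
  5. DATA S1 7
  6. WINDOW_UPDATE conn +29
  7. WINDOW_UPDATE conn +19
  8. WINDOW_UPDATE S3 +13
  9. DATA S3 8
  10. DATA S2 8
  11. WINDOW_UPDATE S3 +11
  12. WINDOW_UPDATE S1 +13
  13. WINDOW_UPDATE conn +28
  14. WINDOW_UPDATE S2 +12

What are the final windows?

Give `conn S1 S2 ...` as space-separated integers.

Op 1: conn=25 S1=35 S2=35 S3=25 blocked=[]
Op 2: conn=25 S1=35 S2=41 S3=25 blocked=[]
Op 3: conn=25 S1=35 S2=41 S3=49 blocked=[]
Op 4: conn=16 S1=35 S2=41 S3=40 blocked=[]
Op 5: conn=9 S1=28 S2=41 S3=40 blocked=[]
Op 6: conn=38 S1=28 S2=41 S3=40 blocked=[]
Op 7: conn=57 S1=28 S2=41 S3=40 blocked=[]
Op 8: conn=57 S1=28 S2=41 S3=53 blocked=[]
Op 9: conn=49 S1=28 S2=41 S3=45 blocked=[]
Op 10: conn=41 S1=28 S2=33 S3=45 blocked=[]
Op 11: conn=41 S1=28 S2=33 S3=56 blocked=[]
Op 12: conn=41 S1=41 S2=33 S3=56 blocked=[]
Op 13: conn=69 S1=41 S2=33 S3=56 blocked=[]
Op 14: conn=69 S1=41 S2=45 S3=56 blocked=[]

Answer: 69 41 45 56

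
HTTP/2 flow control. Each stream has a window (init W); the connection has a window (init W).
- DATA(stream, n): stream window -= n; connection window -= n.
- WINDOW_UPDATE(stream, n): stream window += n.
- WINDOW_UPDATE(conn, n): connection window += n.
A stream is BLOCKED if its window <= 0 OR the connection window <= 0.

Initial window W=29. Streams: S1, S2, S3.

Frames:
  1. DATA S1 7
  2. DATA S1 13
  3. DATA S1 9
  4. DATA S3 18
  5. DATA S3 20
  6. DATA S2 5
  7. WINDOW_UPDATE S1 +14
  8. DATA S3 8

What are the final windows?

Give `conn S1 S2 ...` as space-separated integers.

Op 1: conn=22 S1=22 S2=29 S3=29 blocked=[]
Op 2: conn=9 S1=9 S2=29 S3=29 blocked=[]
Op 3: conn=0 S1=0 S2=29 S3=29 blocked=[1, 2, 3]
Op 4: conn=-18 S1=0 S2=29 S3=11 blocked=[1, 2, 3]
Op 5: conn=-38 S1=0 S2=29 S3=-9 blocked=[1, 2, 3]
Op 6: conn=-43 S1=0 S2=24 S3=-9 blocked=[1, 2, 3]
Op 7: conn=-43 S1=14 S2=24 S3=-9 blocked=[1, 2, 3]
Op 8: conn=-51 S1=14 S2=24 S3=-17 blocked=[1, 2, 3]

Answer: -51 14 24 -17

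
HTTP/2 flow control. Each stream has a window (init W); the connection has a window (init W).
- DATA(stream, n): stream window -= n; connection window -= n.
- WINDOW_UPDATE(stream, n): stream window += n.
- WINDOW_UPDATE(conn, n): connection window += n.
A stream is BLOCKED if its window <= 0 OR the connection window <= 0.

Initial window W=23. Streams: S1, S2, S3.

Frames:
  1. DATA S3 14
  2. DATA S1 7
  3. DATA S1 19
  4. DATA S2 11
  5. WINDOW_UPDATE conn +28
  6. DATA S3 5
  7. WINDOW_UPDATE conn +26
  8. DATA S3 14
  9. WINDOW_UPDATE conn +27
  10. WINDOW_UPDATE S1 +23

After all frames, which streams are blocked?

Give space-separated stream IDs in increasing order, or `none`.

Op 1: conn=9 S1=23 S2=23 S3=9 blocked=[]
Op 2: conn=2 S1=16 S2=23 S3=9 blocked=[]
Op 3: conn=-17 S1=-3 S2=23 S3=9 blocked=[1, 2, 3]
Op 4: conn=-28 S1=-3 S2=12 S3=9 blocked=[1, 2, 3]
Op 5: conn=0 S1=-3 S2=12 S3=9 blocked=[1, 2, 3]
Op 6: conn=-5 S1=-3 S2=12 S3=4 blocked=[1, 2, 3]
Op 7: conn=21 S1=-3 S2=12 S3=4 blocked=[1]
Op 8: conn=7 S1=-3 S2=12 S3=-10 blocked=[1, 3]
Op 9: conn=34 S1=-3 S2=12 S3=-10 blocked=[1, 3]
Op 10: conn=34 S1=20 S2=12 S3=-10 blocked=[3]

Answer: S3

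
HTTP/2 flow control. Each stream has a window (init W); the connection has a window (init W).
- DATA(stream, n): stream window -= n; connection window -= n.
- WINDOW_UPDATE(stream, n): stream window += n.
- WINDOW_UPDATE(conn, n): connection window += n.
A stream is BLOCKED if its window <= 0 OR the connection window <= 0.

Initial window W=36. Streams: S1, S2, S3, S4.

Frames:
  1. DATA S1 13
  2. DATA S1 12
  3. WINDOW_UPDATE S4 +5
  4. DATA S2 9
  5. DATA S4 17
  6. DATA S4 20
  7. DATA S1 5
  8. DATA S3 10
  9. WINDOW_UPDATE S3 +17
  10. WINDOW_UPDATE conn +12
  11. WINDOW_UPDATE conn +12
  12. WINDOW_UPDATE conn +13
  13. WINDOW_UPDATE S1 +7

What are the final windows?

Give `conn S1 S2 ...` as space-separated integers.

Answer: -13 13 27 43 4

Derivation:
Op 1: conn=23 S1=23 S2=36 S3=36 S4=36 blocked=[]
Op 2: conn=11 S1=11 S2=36 S3=36 S4=36 blocked=[]
Op 3: conn=11 S1=11 S2=36 S3=36 S4=41 blocked=[]
Op 4: conn=2 S1=11 S2=27 S3=36 S4=41 blocked=[]
Op 5: conn=-15 S1=11 S2=27 S3=36 S4=24 blocked=[1, 2, 3, 4]
Op 6: conn=-35 S1=11 S2=27 S3=36 S4=4 blocked=[1, 2, 3, 4]
Op 7: conn=-40 S1=6 S2=27 S3=36 S4=4 blocked=[1, 2, 3, 4]
Op 8: conn=-50 S1=6 S2=27 S3=26 S4=4 blocked=[1, 2, 3, 4]
Op 9: conn=-50 S1=6 S2=27 S3=43 S4=4 blocked=[1, 2, 3, 4]
Op 10: conn=-38 S1=6 S2=27 S3=43 S4=4 blocked=[1, 2, 3, 4]
Op 11: conn=-26 S1=6 S2=27 S3=43 S4=4 blocked=[1, 2, 3, 4]
Op 12: conn=-13 S1=6 S2=27 S3=43 S4=4 blocked=[1, 2, 3, 4]
Op 13: conn=-13 S1=13 S2=27 S3=43 S4=4 blocked=[1, 2, 3, 4]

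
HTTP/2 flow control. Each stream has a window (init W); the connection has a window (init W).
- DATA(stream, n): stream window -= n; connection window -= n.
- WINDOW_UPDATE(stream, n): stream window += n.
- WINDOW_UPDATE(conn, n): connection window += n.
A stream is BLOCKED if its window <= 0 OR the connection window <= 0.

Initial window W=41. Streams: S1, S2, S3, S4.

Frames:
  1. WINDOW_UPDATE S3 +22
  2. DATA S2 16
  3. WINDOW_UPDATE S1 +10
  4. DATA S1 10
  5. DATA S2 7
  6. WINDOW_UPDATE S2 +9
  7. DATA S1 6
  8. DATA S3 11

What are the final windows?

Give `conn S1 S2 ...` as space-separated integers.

Answer: -9 35 27 52 41

Derivation:
Op 1: conn=41 S1=41 S2=41 S3=63 S4=41 blocked=[]
Op 2: conn=25 S1=41 S2=25 S3=63 S4=41 blocked=[]
Op 3: conn=25 S1=51 S2=25 S3=63 S4=41 blocked=[]
Op 4: conn=15 S1=41 S2=25 S3=63 S4=41 blocked=[]
Op 5: conn=8 S1=41 S2=18 S3=63 S4=41 blocked=[]
Op 6: conn=8 S1=41 S2=27 S3=63 S4=41 blocked=[]
Op 7: conn=2 S1=35 S2=27 S3=63 S4=41 blocked=[]
Op 8: conn=-9 S1=35 S2=27 S3=52 S4=41 blocked=[1, 2, 3, 4]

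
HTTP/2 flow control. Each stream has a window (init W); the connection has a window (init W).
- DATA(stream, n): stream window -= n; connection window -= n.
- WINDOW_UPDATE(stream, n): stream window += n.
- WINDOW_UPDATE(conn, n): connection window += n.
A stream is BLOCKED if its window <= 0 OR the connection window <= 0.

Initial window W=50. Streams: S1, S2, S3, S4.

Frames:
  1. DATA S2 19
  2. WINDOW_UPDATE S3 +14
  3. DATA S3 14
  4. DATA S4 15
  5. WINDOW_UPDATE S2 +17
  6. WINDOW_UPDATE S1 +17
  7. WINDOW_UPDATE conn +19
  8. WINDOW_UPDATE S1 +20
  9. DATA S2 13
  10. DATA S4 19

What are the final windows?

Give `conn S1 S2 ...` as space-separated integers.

Op 1: conn=31 S1=50 S2=31 S3=50 S4=50 blocked=[]
Op 2: conn=31 S1=50 S2=31 S3=64 S4=50 blocked=[]
Op 3: conn=17 S1=50 S2=31 S3=50 S4=50 blocked=[]
Op 4: conn=2 S1=50 S2=31 S3=50 S4=35 blocked=[]
Op 5: conn=2 S1=50 S2=48 S3=50 S4=35 blocked=[]
Op 6: conn=2 S1=67 S2=48 S3=50 S4=35 blocked=[]
Op 7: conn=21 S1=67 S2=48 S3=50 S4=35 blocked=[]
Op 8: conn=21 S1=87 S2=48 S3=50 S4=35 blocked=[]
Op 9: conn=8 S1=87 S2=35 S3=50 S4=35 blocked=[]
Op 10: conn=-11 S1=87 S2=35 S3=50 S4=16 blocked=[1, 2, 3, 4]

Answer: -11 87 35 50 16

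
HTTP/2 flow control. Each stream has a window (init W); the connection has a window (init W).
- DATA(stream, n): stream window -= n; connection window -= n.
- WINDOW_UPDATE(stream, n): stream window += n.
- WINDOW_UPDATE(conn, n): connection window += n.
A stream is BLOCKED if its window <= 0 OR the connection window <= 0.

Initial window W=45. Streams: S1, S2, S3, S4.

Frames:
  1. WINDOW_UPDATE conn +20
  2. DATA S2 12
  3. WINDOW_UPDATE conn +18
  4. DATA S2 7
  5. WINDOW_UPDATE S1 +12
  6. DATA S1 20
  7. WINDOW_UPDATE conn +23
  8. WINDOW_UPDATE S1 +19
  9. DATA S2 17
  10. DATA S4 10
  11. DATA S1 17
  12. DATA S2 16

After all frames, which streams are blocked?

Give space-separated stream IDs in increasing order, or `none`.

Op 1: conn=65 S1=45 S2=45 S3=45 S4=45 blocked=[]
Op 2: conn=53 S1=45 S2=33 S3=45 S4=45 blocked=[]
Op 3: conn=71 S1=45 S2=33 S3=45 S4=45 blocked=[]
Op 4: conn=64 S1=45 S2=26 S3=45 S4=45 blocked=[]
Op 5: conn=64 S1=57 S2=26 S3=45 S4=45 blocked=[]
Op 6: conn=44 S1=37 S2=26 S3=45 S4=45 blocked=[]
Op 7: conn=67 S1=37 S2=26 S3=45 S4=45 blocked=[]
Op 8: conn=67 S1=56 S2=26 S3=45 S4=45 blocked=[]
Op 9: conn=50 S1=56 S2=9 S3=45 S4=45 blocked=[]
Op 10: conn=40 S1=56 S2=9 S3=45 S4=35 blocked=[]
Op 11: conn=23 S1=39 S2=9 S3=45 S4=35 blocked=[]
Op 12: conn=7 S1=39 S2=-7 S3=45 S4=35 blocked=[2]

Answer: S2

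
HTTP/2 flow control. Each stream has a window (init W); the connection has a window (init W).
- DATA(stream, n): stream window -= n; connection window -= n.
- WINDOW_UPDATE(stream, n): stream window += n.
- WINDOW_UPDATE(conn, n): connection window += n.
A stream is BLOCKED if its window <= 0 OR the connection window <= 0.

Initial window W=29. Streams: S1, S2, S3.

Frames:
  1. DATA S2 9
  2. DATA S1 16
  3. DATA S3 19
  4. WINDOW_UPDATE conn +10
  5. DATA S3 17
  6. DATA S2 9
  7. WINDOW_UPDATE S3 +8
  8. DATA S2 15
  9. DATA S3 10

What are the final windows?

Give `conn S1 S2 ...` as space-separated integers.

Answer: -56 13 -4 -9

Derivation:
Op 1: conn=20 S1=29 S2=20 S3=29 blocked=[]
Op 2: conn=4 S1=13 S2=20 S3=29 blocked=[]
Op 3: conn=-15 S1=13 S2=20 S3=10 blocked=[1, 2, 3]
Op 4: conn=-5 S1=13 S2=20 S3=10 blocked=[1, 2, 3]
Op 5: conn=-22 S1=13 S2=20 S3=-7 blocked=[1, 2, 3]
Op 6: conn=-31 S1=13 S2=11 S3=-7 blocked=[1, 2, 3]
Op 7: conn=-31 S1=13 S2=11 S3=1 blocked=[1, 2, 3]
Op 8: conn=-46 S1=13 S2=-4 S3=1 blocked=[1, 2, 3]
Op 9: conn=-56 S1=13 S2=-4 S3=-9 blocked=[1, 2, 3]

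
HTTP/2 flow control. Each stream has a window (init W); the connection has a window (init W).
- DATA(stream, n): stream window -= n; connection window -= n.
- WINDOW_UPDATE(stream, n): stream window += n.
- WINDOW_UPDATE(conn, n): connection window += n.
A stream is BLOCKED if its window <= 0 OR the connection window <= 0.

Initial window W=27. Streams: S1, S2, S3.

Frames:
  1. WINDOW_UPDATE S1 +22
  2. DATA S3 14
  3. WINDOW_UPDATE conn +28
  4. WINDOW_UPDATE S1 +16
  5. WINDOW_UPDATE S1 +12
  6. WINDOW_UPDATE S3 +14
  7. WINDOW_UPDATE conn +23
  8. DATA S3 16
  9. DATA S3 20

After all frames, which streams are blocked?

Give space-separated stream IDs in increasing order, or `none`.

Answer: S3

Derivation:
Op 1: conn=27 S1=49 S2=27 S3=27 blocked=[]
Op 2: conn=13 S1=49 S2=27 S3=13 blocked=[]
Op 3: conn=41 S1=49 S2=27 S3=13 blocked=[]
Op 4: conn=41 S1=65 S2=27 S3=13 blocked=[]
Op 5: conn=41 S1=77 S2=27 S3=13 blocked=[]
Op 6: conn=41 S1=77 S2=27 S3=27 blocked=[]
Op 7: conn=64 S1=77 S2=27 S3=27 blocked=[]
Op 8: conn=48 S1=77 S2=27 S3=11 blocked=[]
Op 9: conn=28 S1=77 S2=27 S3=-9 blocked=[3]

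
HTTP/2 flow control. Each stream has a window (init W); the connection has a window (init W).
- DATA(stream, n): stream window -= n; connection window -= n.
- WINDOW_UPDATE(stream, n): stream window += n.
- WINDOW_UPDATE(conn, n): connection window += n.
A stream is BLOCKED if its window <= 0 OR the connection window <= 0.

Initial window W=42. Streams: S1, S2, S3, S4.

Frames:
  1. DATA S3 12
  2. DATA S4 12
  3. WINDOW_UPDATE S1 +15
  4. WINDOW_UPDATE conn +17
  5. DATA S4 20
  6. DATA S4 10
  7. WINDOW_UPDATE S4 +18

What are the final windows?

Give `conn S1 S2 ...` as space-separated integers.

Op 1: conn=30 S1=42 S2=42 S3=30 S4=42 blocked=[]
Op 2: conn=18 S1=42 S2=42 S3=30 S4=30 blocked=[]
Op 3: conn=18 S1=57 S2=42 S3=30 S4=30 blocked=[]
Op 4: conn=35 S1=57 S2=42 S3=30 S4=30 blocked=[]
Op 5: conn=15 S1=57 S2=42 S3=30 S4=10 blocked=[]
Op 6: conn=5 S1=57 S2=42 S3=30 S4=0 blocked=[4]
Op 7: conn=5 S1=57 S2=42 S3=30 S4=18 blocked=[]

Answer: 5 57 42 30 18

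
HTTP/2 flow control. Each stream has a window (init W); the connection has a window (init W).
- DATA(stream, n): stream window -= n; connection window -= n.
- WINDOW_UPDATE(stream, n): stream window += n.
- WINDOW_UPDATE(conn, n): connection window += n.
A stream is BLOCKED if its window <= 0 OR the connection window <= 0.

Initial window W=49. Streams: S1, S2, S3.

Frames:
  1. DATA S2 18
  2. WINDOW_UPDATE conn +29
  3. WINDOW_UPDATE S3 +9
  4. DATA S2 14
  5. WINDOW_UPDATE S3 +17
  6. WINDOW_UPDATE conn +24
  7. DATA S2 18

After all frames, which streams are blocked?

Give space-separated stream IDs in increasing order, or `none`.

Answer: S2

Derivation:
Op 1: conn=31 S1=49 S2=31 S3=49 blocked=[]
Op 2: conn=60 S1=49 S2=31 S3=49 blocked=[]
Op 3: conn=60 S1=49 S2=31 S3=58 blocked=[]
Op 4: conn=46 S1=49 S2=17 S3=58 blocked=[]
Op 5: conn=46 S1=49 S2=17 S3=75 blocked=[]
Op 6: conn=70 S1=49 S2=17 S3=75 blocked=[]
Op 7: conn=52 S1=49 S2=-1 S3=75 blocked=[2]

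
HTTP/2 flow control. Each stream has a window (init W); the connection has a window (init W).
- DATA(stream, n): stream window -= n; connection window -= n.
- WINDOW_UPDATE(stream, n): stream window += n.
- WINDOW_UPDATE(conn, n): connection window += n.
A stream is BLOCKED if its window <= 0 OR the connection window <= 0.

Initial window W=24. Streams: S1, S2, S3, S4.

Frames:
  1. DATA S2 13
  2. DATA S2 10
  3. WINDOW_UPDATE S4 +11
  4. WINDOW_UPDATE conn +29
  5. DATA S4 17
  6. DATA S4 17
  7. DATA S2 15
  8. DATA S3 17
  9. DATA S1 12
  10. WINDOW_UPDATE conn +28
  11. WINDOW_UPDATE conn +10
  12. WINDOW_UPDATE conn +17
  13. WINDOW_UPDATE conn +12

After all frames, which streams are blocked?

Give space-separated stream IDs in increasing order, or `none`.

Answer: S2

Derivation:
Op 1: conn=11 S1=24 S2=11 S3=24 S4=24 blocked=[]
Op 2: conn=1 S1=24 S2=1 S3=24 S4=24 blocked=[]
Op 3: conn=1 S1=24 S2=1 S3=24 S4=35 blocked=[]
Op 4: conn=30 S1=24 S2=1 S3=24 S4=35 blocked=[]
Op 5: conn=13 S1=24 S2=1 S3=24 S4=18 blocked=[]
Op 6: conn=-4 S1=24 S2=1 S3=24 S4=1 blocked=[1, 2, 3, 4]
Op 7: conn=-19 S1=24 S2=-14 S3=24 S4=1 blocked=[1, 2, 3, 4]
Op 8: conn=-36 S1=24 S2=-14 S3=7 S4=1 blocked=[1, 2, 3, 4]
Op 9: conn=-48 S1=12 S2=-14 S3=7 S4=1 blocked=[1, 2, 3, 4]
Op 10: conn=-20 S1=12 S2=-14 S3=7 S4=1 blocked=[1, 2, 3, 4]
Op 11: conn=-10 S1=12 S2=-14 S3=7 S4=1 blocked=[1, 2, 3, 4]
Op 12: conn=7 S1=12 S2=-14 S3=7 S4=1 blocked=[2]
Op 13: conn=19 S1=12 S2=-14 S3=7 S4=1 blocked=[2]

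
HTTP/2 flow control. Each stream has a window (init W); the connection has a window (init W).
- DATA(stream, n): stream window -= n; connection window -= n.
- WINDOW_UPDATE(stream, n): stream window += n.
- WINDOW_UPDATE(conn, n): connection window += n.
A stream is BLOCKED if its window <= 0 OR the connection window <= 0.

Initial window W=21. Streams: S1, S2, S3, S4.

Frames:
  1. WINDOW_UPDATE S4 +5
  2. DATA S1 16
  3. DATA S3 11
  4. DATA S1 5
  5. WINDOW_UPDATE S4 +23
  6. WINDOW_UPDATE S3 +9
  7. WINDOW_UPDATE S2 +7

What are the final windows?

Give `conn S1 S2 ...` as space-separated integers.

Answer: -11 0 28 19 49

Derivation:
Op 1: conn=21 S1=21 S2=21 S3=21 S4=26 blocked=[]
Op 2: conn=5 S1=5 S2=21 S3=21 S4=26 blocked=[]
Op 3: conn=-6 S1=5 S2=21 S3=10 S4=26 blocked=[1, 2, 3, 4]
Op 4: conn=-11 S1=0 S2=21 S3=10 S4=26 blocked=[1, 2, 3, 4]
Op 5: conn=-11 S1=0 S2=21 S3=10 S4=49 blocked=[1, 2, 3, 4]
Op 6: conn=-11 S1=0 S2=21 S3=19 S4=49 blocked=[1, 2, 3, 4]
Op 7: conn=-11 S1=0 S2=28 S3=19 S4=49 blocked=[1, 2, 3, 4]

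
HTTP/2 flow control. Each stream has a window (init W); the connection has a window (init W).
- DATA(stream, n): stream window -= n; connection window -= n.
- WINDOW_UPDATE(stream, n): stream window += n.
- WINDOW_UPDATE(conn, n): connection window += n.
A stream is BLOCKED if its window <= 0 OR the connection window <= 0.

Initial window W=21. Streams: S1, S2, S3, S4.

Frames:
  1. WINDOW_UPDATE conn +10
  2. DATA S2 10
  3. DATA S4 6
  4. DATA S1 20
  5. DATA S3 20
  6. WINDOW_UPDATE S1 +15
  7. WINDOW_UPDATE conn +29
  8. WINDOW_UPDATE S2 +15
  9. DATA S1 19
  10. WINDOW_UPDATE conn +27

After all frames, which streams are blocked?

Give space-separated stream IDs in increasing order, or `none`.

Answer: S1

Derivation:
Op 1: conn=31 S1=21 S2=21 S3=21 S4=21 blocked=[]
Op 2: conn=21 S1=21 S2=11 S3=21 S4=21 blocked=[]
Op 3: conn=15 S1=21 S2=11 S3=21 S4=15 blocked=[]
Op 4: conn=-5 S1=1 S2=11 S3=21 S4=15 blocked=[1, 2, 3, 4]
Op 5: conn=-25 S1=1 S2=11 S3=1 S4=15 blocked=[1, 2, 3, 4]
Op 6: conn=-25 S1=16 S2=11 S3=1 S4=15 blocked=[1, 2, 3, 4]
Op 7: conn=4 S1=16 S2=11 S3=1 S4=15 blocked=[]
Op 8: conn=4 S1=16 S2=26 S3=1 S4=15 blocked=[]
Op 9: conn=-15 S1=-3 S2=26 S3=1 S4=15 blocked=[1, 2, 3, 4]
Op 10: conn=12 S1=-3 S2=26 S3=1 S4=15 blocked=[1]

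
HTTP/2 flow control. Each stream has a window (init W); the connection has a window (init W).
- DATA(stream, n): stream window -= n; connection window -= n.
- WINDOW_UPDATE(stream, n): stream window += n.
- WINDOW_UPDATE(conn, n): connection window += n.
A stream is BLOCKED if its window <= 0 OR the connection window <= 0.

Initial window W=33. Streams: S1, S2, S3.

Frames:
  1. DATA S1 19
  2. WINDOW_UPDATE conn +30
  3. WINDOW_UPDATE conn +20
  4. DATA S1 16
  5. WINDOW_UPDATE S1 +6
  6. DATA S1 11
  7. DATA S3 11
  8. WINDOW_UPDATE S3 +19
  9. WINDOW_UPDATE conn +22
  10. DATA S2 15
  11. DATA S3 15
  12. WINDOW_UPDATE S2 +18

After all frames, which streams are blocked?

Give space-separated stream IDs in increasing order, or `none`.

Op 1: conn=14 S1=14 S2=33 S3=33 blocked=[]
Op 2: conn=44 S1=14 S2=33 S3=33 blocked=[]
Op 3: conn=64 S1=14 S2=33 S3=33 blocked=[]
Op 4: conn=48 S1=-2 S2=33 S3=33 blocked=[1]
Op 5: conn=48 S1=4 S2=33 S3=33 blocked=[]
Op 6: conn=37 S1=-7 S2=33 S3=33 blocked=[1]
Op 7: conn=26 S1=-7 S2=33 S3=22 blocked=[1]
Op 8: conn=26 S1=-7 S2=33 S3=41 blocked=[1]
Op 9: conn=48 S1=-7 S2=33 S3=41 blocked=[1]
Op 10: conn=33 S1=-7 S2=18 S3=41 blocked=[1]
Op 11: conn=18 S1=-7 S2=18 S3=26 blocked=[1]
Op 12: conn=18 S1=-7 S2=36 S3=26 blocked=[1]

Answer: S1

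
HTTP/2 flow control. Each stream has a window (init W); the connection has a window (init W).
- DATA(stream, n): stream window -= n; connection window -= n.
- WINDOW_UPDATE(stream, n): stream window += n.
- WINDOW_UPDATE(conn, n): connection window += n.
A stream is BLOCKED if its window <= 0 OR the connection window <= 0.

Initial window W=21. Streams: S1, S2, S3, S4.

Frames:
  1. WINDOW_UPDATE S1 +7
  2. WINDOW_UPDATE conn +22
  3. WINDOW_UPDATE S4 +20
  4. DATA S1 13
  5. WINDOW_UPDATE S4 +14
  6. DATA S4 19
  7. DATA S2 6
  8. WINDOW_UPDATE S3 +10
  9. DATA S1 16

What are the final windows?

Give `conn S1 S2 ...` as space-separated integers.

Op 1: conn=21 S1=28 S2=21 S3=21 S4=21 blocked=[]
Op 2: conn=43 S1=28 S2=21 S3=21 S4=21 blocked=[]
Op 3: conn=43 S1=28 S2=21 S3=21 S4=41 blocked=[]
Op 4: conn=30 S1=15 S2=21 S3=21 S4=41 blocked=[]
Op 5: conn=30 S1=15 S2=21 S3=21 S4=55 blocked=[]
Op 6: conn=11 S1=15 S2=21 S3=21 S4=36 blocked=[]
Op 7: conn=5 S1=15 S2=15 S3=21 S4=36 blocked=[]
Op 8: conn=5 S1=15 S2=15 S3=31 S4=36 blocked=[]
Op 9: conn=-11 S1=-1 S2=15 S3=31 S4=36 blocked=[1, 2, 3, 4]

Answer: -11 -1 15 31 36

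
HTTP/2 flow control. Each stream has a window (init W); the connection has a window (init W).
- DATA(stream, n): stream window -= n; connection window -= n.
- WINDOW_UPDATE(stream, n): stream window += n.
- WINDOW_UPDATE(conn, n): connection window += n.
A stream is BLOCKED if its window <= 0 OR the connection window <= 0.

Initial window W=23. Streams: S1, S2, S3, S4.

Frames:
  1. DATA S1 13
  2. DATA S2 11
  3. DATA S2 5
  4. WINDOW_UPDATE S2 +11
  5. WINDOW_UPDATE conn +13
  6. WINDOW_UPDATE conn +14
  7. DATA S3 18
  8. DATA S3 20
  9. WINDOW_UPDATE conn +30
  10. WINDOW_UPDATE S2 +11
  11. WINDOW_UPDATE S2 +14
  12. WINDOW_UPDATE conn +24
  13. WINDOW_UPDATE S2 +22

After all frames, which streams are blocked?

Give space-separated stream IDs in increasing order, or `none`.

Answer: S3

Derivation:
Op 1: conn=10 S1=10 S2=23 S3=23 S4=23 blocked=[]
Op 2: conn=-1 S1=10 S2=12 S3=23 S4=23 blocked=[1, 2, 3, 4]
Op 3: conn=-6 S1=10 S2=7 S3=23 S4=23 blocked=[1, 2, 3, 4]
Op 4: conn=-6 S1=10 S2=18 S3=23 S4=23 blocked=[1, 2, 3, 4]
Op 5: conn=7 S1=10 S2=18 S3=23 S4=23 blocked=[]
Op 6: conn=21 S1=10 S2=18 S3=23 S4=23 blocked=[]
Op 7: conn=3 S1=10 S2=18 S3=5 S4=23 blocked=[]
Op 8: conn=-17 S1=10 S2=18 S3=-15 S4=23 blocked=[1, 2, 3, 4]
Op 9: conn=13 S1=10 S2=18 S3=-15 S4=23 blocked=[3]
Op 10: conn=13 S1=10 S2=29 S3=-15 S4=23 blocked=[3]
Op 11: conn=13 S1=10 S2=43 S3=-15 S4=23 blocked=[3]
Op 12: conn=37 S1=10 S2=43 S3=-15 S4=23 blocked=[3]
Op 13: conn=37 S1=10 S2=65 S3=-15 S4=23 blocked=[3]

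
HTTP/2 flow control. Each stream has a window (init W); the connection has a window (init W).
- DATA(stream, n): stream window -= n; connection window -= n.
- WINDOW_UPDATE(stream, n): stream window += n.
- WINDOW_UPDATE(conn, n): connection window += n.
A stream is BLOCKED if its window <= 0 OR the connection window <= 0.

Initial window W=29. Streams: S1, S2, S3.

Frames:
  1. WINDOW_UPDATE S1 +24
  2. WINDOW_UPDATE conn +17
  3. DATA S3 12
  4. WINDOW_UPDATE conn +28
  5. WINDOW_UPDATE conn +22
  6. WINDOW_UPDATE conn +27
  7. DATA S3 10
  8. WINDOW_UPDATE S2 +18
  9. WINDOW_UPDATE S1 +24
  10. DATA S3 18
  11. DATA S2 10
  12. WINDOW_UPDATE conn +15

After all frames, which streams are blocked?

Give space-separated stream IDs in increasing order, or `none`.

Answer: S3

Derivation:
Op 1: conn=29 S1=53 S2=29 S3=29 blocked=[]
Op 2: conn=46 S1=53 S2=29 S3=29 blocked=[]
Op 3: conn=34 S1=53 S2=29 S3=17 blocked=[]
Op 4: conn=62 S1=53 S2=29 S3=17 blocked=[]
Op 5: conn=84 S1=53 S2=29 S3=17 blocked=[]
Op 6: conn=111 S1=53 S2=29 S3=17 blocked=[]
Op 7: conn=101 S1=53 S2=29 S3=7 blocked=[]
Op 8: conn=101 S1=53 S2=47 S3=7 blocked=[]
Op 9: conn=101 S1=77 S2=47 S3=7 blocked=[]
Op 10: conn=83 S1=77 S2=47 S3=-11 blocked=[3]
Op 11: conn=73 S1=77 S2=37 S3=-11 blocked=[3]
Op 12: conn=88 S1=77 S2=37 S3=-11 blocked=[3]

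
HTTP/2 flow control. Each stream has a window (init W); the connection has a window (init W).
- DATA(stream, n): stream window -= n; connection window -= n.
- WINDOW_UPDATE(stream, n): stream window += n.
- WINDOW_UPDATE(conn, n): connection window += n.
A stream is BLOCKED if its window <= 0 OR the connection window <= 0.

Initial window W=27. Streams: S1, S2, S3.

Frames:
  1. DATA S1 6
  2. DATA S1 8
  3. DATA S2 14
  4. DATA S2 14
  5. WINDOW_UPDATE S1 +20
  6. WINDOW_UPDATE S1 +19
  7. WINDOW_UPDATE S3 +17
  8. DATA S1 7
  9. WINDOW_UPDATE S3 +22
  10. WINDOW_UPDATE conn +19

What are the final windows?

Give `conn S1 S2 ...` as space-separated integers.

Answer: -3 45 -1 66

Derivation:
Op 1: conn=21 S1=21 S2=27 S3=27 blocked=[]
Op 2: conn=13 S1=13 S2=27 S3=27 blocked=[]
Op 3: conn=-1 S1=13 S2=13 S3=27 blocked=[1, 2, 3]
Op 4: conn=-15 S1=13 S2=-1 S3=27 blocked=[1, 2, 3]
Op 5: conn=-15 S1=33 S2=-1 S3=27 blocked=[1, 2, 3]
Op 6: conn=-15 S1=52 S2=-1 S3=27 blocked=[1, 2, 3]
Op 7: conn=-15 S1=52 S2=-1 S3=44 blocked=[1, 2, 3]
Op 8: conn=-22 S1=45 S2=-1 S3=44 blocked=[1, 2, 3]
Op 9: conn=-22 S1=45 S2=-1 S3=66 blocked=[1, 2, 3]
Op 10: conn=-3 S1=45 S2=-1 S3=66 blocked=[1, 2, 3]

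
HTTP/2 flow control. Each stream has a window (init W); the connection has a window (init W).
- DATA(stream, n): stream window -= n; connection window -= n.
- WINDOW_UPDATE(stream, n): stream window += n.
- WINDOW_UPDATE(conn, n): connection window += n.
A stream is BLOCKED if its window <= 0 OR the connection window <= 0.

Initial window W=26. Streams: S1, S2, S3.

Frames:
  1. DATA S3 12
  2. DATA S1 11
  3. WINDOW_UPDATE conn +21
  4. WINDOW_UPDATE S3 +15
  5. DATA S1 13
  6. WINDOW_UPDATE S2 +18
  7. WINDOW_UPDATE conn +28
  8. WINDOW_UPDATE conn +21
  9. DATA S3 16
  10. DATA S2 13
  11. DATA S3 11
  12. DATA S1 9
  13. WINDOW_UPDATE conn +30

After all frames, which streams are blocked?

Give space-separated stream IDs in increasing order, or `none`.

Answer: S1

Derivation:
Op 1: conn=14 S1=26 S2=26 S3=14 blocked=[]
Op 2: conn=3 S1=15 S2=26 S3=14 blocked=[]
Op 3: conn=24 S1=15 S2=26 S3=14 blocked=[]
Op 4: conn=24 S1=15 S2=26 S3=29 blocked=[]
Op 5: conn=11 S1=2 S2=26 S3=29 blocked=[]
Op 6: conn=11 S1=2 S2=44 S3=29 blocked=[]
Op 7: conn=39 S1=2 S2=44 S3=29 blocked=[]
Op 8: conn=60 S1=2 S2=44 S3=29 blocked=[]
Op 9: conn=44 S1=2 S2=44 S3=13 blocked=[]
Op 10: conn=31 S1=2 S2=31 S3=13 blocked=[]
Op 11: conn=20 S1=2 S2=31 S3=2 blocked=[]
Op 12: conn=11 S1=-7 S2=31 S3=2 blocked=[1]
Op 13: conn=41 S1=-7 S2=31 S3=2 blocked=[1]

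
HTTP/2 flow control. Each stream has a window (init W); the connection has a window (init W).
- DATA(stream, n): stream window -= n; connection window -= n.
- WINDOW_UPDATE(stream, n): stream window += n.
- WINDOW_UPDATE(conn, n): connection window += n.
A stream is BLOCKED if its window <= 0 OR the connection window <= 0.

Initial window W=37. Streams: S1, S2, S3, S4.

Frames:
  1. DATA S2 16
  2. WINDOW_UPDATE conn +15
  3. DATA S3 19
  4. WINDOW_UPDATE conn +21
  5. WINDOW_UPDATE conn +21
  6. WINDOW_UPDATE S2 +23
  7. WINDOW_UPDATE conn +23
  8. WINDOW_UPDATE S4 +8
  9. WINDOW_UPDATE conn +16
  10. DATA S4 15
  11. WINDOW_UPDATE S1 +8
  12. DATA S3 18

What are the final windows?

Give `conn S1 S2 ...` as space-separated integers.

Op 1: conn=21 S1=37 S2=21 S3=37 S4=37 blocked=[]
Op 2: conn=36 S1=37 S2=21 S3=37 S4=37 blocked=[]
Op 3: conn=17 S1=37 S2=21 S3=18 S4=37 blocked=[]
Op 4: conn=38 S1=37 S2=21 S3=18 S4=37 blocked=[]
Op 5: conn=59 S1=37 S2=21 S3=18 S4=37 blocked=[]
Op 6: conn=59 S1=37 S2=44 S3=18 S4=37 blocked=[]
Op 7: conn=82 S1=37 S2=44 S3=18 S4=37 blocked=[]
Op 8: conn=82 S1=37 S2=44 S3=18 S4=45 blocked=[]
Op 9: conn=98 S1=37 S2=44 S3=18 S4=45 blocked=[]
Op 10: conn=83 S1=37 S2=44 S3=18 S4=30 blocked=[]
Op 11: conn=83 S1=45 S2=44 S3=18 S4=30 blocked=[]
Op 12: conn=65 S1=45 S2=44 S3=0 S4=30 blocked=[3]

Answer: 65 45 44 0 30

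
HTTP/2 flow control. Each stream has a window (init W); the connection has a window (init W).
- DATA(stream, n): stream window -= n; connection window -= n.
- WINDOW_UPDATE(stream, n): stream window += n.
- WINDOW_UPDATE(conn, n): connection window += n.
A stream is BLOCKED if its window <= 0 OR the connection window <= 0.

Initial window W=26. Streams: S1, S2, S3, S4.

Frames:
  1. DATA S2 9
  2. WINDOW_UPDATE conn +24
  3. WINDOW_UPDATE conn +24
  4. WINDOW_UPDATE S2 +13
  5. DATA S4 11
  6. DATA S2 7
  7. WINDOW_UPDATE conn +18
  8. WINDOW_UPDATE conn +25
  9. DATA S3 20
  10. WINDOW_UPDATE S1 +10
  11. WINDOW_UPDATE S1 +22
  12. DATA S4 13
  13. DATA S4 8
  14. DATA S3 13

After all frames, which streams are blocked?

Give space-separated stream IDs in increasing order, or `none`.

Op 1: conn=17 S1=26 S2=17 S3=26 S4=26 blocked=[]
Op 2: conn=41 S1=26 S2=17 S3=26 S4=26 blocked=[]
Op 3: conn=65 S1=26 S2=17 S3=26 S4=26 blocked=[]
Op 4: conn=65 S1=26 S2=30 S3=26 S4=26 blocked=[]
Op 5: conn=54 S1=26 S2=30 S3=26 S4=15 blocked=[]
Op 6: conn=47 S1=26 S2=23 S3=26 S4=15 blocked=[]
Op 7: conn=65 S1=26 S2=23 S3=26 S4=15 blocked=[]
Op 8: conn=90 S1=26 S2=23 S3=26 S4=15 blocked=[]
Op 9: conn=70 S1=26 S2=23 S3=6 S4=15 blocked=[]
Op 10: conn=70 S1=36 S2=23 S3=6 S4=15 blocked=[]
Op 11: conn=70 S1=58 S2=23 S3=6 S4=15 blocked=[]
Op 12: conn=57 S1=58 S2=23 S3=6 S4=2 blocked=[]
Op 13: conn=49 S1=58 S2=23 S3=6 S4=-6 blocked=[4]
Op 14: conn=36 S1=58 S2=23 S3=-7 S4=-6 blocked=[3, 4]

Answer: S3 S4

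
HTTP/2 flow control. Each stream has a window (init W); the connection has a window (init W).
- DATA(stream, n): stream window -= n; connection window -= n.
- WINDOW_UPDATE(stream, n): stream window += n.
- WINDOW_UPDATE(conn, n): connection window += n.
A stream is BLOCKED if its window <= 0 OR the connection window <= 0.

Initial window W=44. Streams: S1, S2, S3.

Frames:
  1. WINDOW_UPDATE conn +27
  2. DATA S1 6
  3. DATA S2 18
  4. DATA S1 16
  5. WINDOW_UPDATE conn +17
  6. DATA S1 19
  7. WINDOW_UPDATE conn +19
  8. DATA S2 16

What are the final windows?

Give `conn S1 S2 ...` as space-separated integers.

Answer: 32 3 10 44

Derivation:
Op 1: conn=71 S1=44 S2=44 S3=44 blocked=[]
Op 2: conn=65 S1=38 S2=44 S3=44 blocked=[]
Op 3: conn=47 S1=38 S2=26 S3=44 blocked=[]
Op 4: conn=31 S1=22 S2=26 S3=44 blocked=[]
Op 5: conn=48 S1=22 S2=26 S3=44 blocked=[]
Op 6: conn=29 S1=3 S2=26 S3=44 blocked=[]
Op 7: conn=48 S1=3 S2=26 S3=44 blocked=[]
Op 8: conn=32 S1=3 S2=10 S3=44 blocked=[]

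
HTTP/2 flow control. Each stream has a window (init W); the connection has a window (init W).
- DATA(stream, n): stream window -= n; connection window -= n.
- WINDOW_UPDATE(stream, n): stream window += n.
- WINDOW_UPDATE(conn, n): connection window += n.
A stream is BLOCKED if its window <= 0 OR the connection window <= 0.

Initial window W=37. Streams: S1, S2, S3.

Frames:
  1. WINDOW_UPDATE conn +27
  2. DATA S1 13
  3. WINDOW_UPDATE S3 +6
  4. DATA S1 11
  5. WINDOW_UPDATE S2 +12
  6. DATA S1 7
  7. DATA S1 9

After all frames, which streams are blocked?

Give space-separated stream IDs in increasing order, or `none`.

Answer: S1

Derivation:
Op 1: conn=64 S1=37 S2=37 S3=37 blocked=[]
Op 2: conn=51 S1=24 S2=37 S3=37 blocked=[]
Op 3: conn=51 S1=24 S2=37 S3=43 blocked=[]
Op 4: conn=40 S1=13 S2=37 S3=43 blocked=[]
Op 5: conn=40 S1=13 S2=49 S3=43 blocked=[]
Op 6: conn=33 S1=6 S2=49 S3=43 blocked=[]
Op 7: conn=24 S1=-3 S2=49 S3=43 blocked=[1]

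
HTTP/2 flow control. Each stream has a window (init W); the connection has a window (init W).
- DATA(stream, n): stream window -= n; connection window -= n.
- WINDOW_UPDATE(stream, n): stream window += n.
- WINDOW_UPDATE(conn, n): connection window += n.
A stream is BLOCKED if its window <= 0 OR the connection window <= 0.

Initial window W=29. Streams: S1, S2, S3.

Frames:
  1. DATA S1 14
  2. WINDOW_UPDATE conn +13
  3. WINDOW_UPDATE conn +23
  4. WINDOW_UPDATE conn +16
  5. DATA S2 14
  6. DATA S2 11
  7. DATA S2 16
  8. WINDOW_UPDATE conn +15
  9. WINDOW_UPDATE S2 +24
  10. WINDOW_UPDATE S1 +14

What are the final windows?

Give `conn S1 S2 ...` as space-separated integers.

Op 1: conn=15 S1=15 S2=29 S3=29 blocked=[]
Op 2: conn=28 S1=15 S2=29 S3=29 blocked=[]
Op 3: conn=51 S1=15 S2=29 S3=29 blocked=[]
Op 4: conn=67 S1=15 S2=29 S3=29 blocked=[]
Op 5: conn=53 S1=15 S2=15 S3=29 blocked=[]
Op 6: conn=42 S1=15 S2=4 S3=29 blocked=[]
Op 7: conn=26 S1=15 S2=-12 S3=29 blocked=[2]
Op 8: conn=41 S1=15 S2=-12 S3=29 blocked=[2]
Op 9: conn=41 S1=15 S2=12 S3=29 blocked=[]
Op 10: conn=41 S1=29 S2=12 S3=29 blocked=[]

Answer: 41 29 12 29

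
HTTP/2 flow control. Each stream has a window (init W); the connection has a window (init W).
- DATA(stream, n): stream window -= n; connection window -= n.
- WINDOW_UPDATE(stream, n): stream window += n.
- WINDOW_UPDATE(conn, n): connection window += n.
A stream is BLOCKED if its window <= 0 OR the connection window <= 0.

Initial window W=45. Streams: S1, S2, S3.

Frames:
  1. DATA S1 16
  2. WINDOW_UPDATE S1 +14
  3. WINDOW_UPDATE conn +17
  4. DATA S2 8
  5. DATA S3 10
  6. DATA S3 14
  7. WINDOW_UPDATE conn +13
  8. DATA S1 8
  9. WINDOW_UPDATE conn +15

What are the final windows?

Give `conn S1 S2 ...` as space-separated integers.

Op 1: conn=29 S1=29 S2=45 S3=45 blocked=[]
Op 2: conn=29 S1=43 S2=45 S3=45 blocked=[]
Op 3: conn=46 S1=43 S2=45 S3=45 blocked=[]
Op 4: conn=38 S1=43 S2=37 S3=45 blocked=[]
Op 5: conn=28 S1=43 S2=37 S3=35 blocked=[]
Op 6: conn=14 S1=43 S2=37 S3=21 blocked=[]
Op 7: conn=27 S1=43 S2=37 S3=21 blocked=[]
Op 8: conn=19 S1=35 S2=37 S3=21 blocked=[]
Op 9: conn=34 S1=35 S2=37 S3=21 blocked=[]

Answer: 34 35 37 21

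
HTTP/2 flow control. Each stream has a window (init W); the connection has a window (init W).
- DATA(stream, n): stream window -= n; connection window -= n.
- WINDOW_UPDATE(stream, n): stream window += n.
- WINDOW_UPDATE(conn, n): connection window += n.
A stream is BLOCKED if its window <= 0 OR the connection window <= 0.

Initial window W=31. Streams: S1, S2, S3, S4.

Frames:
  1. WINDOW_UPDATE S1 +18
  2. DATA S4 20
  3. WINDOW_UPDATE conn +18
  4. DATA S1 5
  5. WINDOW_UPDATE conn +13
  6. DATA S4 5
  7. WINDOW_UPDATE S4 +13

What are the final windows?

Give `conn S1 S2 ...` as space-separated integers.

Answer: 32 44 31 31 19

Derivation:
Op 1: conn=31 S1=49 S2=31 S3=31 S4=31 blocked=[]
Op 2: conn=11 S1=49 S2=31 S3=31 S4=11 blocked=[]
Op 3: conn=29 S1=49 S2=31 S3=31 S4=11 blocked=[]
Op 4: conn=24 S1=44 S2=31 S3=31 S4=11 blocked=[]
Op 5: conn=37 S1=44 S2=31 S3=31 S4=11 blocked=[]
Op 6: conn=32 S1=44 S2=31 S3=31 S4=6 blocked=[]
Op 7: conn=32 S1=44 S2=31 S3=31 S4=19 blocked=[]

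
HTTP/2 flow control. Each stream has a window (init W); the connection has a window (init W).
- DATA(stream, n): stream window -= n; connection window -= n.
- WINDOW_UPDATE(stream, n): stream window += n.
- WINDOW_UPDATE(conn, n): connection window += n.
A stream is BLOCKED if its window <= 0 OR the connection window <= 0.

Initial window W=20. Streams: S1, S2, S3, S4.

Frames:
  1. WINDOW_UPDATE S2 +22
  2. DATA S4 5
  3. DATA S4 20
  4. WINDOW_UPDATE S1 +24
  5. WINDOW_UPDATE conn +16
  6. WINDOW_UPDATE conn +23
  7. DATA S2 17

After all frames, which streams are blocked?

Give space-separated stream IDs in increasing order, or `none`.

Op 1: conn=20 S1=20 S2=42 S3=20 S4=20 blocked=[]
Op 2: conn=15 S1=20 S2=42 S3=20 S4=15 blocked=[]
Op 3: conn=-5 S1=20 S2=42 S3=20 S4=-5 blocked=[1, 2, 3, 4]
Op 4: conn=-5 S1=44 S2=42 S3=20 S4=-5 blocked=[1, 2, 3, 4]
Op 5: conn=11 S1=44 S2=42 S3=20 S4=-5 blocked=[4]
Op 6: conn=34 S1=44 S2=42 S3=20 S4=-5 blocked=[4]
Op 7: conn=17 S1=44 S2=25 S3=20 S4=-5 blocked=[4]

Answer: S4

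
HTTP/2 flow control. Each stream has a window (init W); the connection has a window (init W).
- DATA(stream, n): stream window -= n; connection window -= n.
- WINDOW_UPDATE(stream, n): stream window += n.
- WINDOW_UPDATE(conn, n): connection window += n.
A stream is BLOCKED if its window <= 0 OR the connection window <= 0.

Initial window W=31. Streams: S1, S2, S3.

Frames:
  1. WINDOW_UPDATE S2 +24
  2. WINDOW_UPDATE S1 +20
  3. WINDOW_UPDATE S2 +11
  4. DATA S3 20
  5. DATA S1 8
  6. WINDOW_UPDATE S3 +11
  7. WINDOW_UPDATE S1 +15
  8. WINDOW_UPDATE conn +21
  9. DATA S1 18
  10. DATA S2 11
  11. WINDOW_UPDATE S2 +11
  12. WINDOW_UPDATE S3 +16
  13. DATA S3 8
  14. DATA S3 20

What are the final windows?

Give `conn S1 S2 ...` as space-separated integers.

Answer: -33 40 66 10

Derivation:
Op 1: conn=31 S1=31 S2=55 S3=31 blocked=[]
Op 2: conn=31 S1=51 S2=55 S3=31 blocked=[]
Op 3: conn=31 S1=51 S2=66 S3=31 blocked=[]
Op 4: conn=11 S1=51 S2=66 S3=11 blocked=[]
Op 5: conn=3 S1=43 S2=66 S3=11 blocked=[]
Op 6: conn=3 S1=43 S2=66 S3=22 blocked=[]
Op 7: conn=3 S1=58 S2=66 S3=22 blocked=[]
Op 8: conn=24 S1=58 S2=66 S3=22 blocked=[]
Op 9: conn=6 S1=40 S2=66 S3=22 blocked=[]
Op 10: conn=-5 S1=40 S2=55 S3=22 blocked=[1, 2, 3]
Op 11: conn=-5 S1=40 S2=66 S3=22 blocked=[1, 2, 3]
Op 12: conn=-5 S1=40 S2=66 S3=38 blocked=[1, 2, 3]
Op 13: conn=-13 S1=40 S2=66 S3=30 blocked=[1, 2, 3]
Op 14: conn=-33 S1=40 S2=66 S3=10 blocked=[1, 2, 3]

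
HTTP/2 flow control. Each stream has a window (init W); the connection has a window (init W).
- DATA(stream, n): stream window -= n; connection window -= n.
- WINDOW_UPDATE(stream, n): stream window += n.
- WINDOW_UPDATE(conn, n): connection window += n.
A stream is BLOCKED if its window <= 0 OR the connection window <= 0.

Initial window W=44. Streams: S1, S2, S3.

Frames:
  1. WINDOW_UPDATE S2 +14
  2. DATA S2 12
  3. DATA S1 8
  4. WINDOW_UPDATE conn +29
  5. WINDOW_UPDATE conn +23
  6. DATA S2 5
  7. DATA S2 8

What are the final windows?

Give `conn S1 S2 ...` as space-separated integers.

Answer: 63 36 33 44

Derivation:
Op 1: conn=44 S1=44 S2=58 S3=44 blocked=[]
Op 2: conn=32 S1=44 S2=46 S3=44 blocked=[]
Op 3: conn=24 S1=36 S2=46 S3=44 blocked=[]
Op 4: conn=53 S1=36 S2=46 S3=44 blocked=[]
Op 5: conn=76 S1=36 S2=46 S3=44 blocked=[]
Op 6: conn=71 S1=36 S2=41 S3=44 blocked=[]
Op 7: conn=63 S1=36 S2=33 S3=44 blocked=[]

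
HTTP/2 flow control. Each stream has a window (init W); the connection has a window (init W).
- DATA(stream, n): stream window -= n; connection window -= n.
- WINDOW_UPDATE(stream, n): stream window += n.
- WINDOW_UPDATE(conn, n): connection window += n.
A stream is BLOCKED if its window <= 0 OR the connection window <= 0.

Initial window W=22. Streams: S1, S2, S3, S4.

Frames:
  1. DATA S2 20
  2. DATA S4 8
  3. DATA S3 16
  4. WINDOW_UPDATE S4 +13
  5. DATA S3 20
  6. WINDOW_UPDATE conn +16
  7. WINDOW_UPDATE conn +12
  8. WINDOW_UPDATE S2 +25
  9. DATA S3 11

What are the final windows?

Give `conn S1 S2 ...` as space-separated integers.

Answer: -25 22 27 -25 27

Derivation:
Op 1: conn=2 S1=22 S2=2 S3=22 S4=22 blocked=[]
Op 2: conn=-6 S1=22 S2=2 S3=22 S4=14 blocked=[1, 2, 3, 4]
Op 3: conn=-22 S1=22 S2=2 S3=6 S4=14 blocked=[1, 2, 3, 4]
Op 4: conn=-22 S1=22 S2=2 S3=6 S4=27 blocked=[1, 2, 3, 4]
Op 5: conn=-42 S1=22 S2=2 S3=-14 S4=27 blocked=[1, 2, 3, 4]
Op 6: conn=-26 S1=22 S2=2 S3=-14 S4=27 blocked=[1, 2, 3, 4]
Op 7: conn=-14 S1=22 S2=2 S3=-14 S4=27 blocked=[1, 2, 3, 4]
Op 8: conn=-14 S1=22 S2=27 S3=-14 S4=27 blocked=[1, 2, 3, 4]
Op 9: conn=-25 S1=22 S2=27 S3=-25 S4=27 blocked=[1, 2, 3, 4]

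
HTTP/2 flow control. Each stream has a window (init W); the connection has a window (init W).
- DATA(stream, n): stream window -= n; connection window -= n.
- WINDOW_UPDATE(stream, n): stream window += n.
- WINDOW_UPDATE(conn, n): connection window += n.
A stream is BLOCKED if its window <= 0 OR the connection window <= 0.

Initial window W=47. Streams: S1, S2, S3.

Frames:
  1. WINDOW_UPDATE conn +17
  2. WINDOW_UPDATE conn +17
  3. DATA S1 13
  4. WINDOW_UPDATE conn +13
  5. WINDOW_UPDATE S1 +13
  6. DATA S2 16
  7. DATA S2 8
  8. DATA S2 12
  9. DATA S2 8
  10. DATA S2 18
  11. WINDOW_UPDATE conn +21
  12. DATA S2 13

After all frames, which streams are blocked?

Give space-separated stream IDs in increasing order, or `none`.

Answer: S2

Derivation:
Op 1: conn=64 S1=47 S2=47 S3=47 blocked=[]
Op 2: conn=81 S1=47 S2=47 S3=47 blocked=[]
Op 3: conn=68 S1=34 S2=47 S3=47 blocked=[]
Op 4: conn=81 S1=34 S2=47 S3=47 blocked=[]
Op 5: conn=81 S1=47 S2=47 S3=47 blocked=[]
Op 6: conn=65 S1=47 S2=31 S3=47 blocked=[]
Op 7: conn=57 S1=47 S2=23 S3=47 blocked=[]
Op 8: conn=45 S1=47 S2=11 S3=47 blocked=[]
Op 9: conn=37 S1=47 S2=3 S3=47 blocked=[]
Op 10: conn=19 S1=47 S2=-15 S3=47 blocked=[2]
Op 11: conn=40 S1=47 S2=-15 S3=47 blocked=[2]
Op 12: conn=27 S1=47 S2=-28 S3=47 blocked=[2]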